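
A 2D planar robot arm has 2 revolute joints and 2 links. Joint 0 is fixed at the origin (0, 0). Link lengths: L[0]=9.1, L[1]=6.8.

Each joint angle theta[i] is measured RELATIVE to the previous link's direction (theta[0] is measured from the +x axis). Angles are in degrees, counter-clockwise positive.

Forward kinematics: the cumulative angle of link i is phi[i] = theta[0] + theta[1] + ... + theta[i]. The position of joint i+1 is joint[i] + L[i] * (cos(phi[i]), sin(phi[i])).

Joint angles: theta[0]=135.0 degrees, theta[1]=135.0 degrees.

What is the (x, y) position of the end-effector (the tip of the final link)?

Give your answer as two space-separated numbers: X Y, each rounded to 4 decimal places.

Answer: -6.4347 -0.3653

Derivation:
joint[0] = (0.0000, 0.0000)  (base)
link 0: phi[0] = 135 = 135 deg
  cos(135 deg) = -0.7071, sin(135 deg) = 0.7071
  joint[1] = (0.0000, 0.0000) + 9.1 * (-0.7071, 0.7071) = (0.0000 + -6.4347, 0.0000 + 6.4347) = (-6.4347, 6.4347)
link 1: phi[1] = 135 + 135 = 270 deg
  cos(270 deg) = -0.0000, sin(270 deg) = -1.0000
  joint[2] = (-6.4347, 6.4347) + 6.8 * (-0.0000, -1.0000) = (-6.4347 + -0.0000, 6.4347 + -6.8000) = (-6.4347, -0.3653)
End effector: (-6.4347, -0.3653)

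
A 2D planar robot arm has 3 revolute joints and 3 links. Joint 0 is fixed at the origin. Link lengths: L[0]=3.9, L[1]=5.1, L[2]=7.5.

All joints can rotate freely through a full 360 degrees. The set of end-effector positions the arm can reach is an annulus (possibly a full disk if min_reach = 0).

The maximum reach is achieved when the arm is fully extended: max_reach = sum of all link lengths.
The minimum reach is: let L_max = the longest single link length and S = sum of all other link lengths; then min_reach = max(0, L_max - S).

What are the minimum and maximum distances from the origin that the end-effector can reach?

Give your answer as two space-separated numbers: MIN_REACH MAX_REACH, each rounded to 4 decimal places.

Answer: 0.0000 16.5000

Derivation:
Link lengths: [3.9, 5.1, 7.5]
max_reach = 3.9 + 5.1 + 7.5 = 16.5
L_max = max([3.9, 5.1, 7.5]) = 7.5
S (sum of others) = 16.5 - 7.5 = 9
min_reach = max(0, 7.5 - 9) = max(0, -1.5) = 0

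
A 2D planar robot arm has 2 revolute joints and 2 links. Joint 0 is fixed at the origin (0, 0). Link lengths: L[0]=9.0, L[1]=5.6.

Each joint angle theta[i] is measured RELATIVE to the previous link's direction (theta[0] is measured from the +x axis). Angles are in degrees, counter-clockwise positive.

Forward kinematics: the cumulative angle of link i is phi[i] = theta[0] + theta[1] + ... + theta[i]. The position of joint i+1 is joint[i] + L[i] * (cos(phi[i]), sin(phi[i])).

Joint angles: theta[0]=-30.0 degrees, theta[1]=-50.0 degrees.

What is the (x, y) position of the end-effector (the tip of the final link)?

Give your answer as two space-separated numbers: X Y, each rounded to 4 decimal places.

Answer: 8.7667 -10.0149

Derivation:
joint[0] = (0.0000, 0.0000)  (base)
link 0: phi[0] = -30 = -30 deg
  cos(-30 deg) = 0.8660, sin(-30 deg) = -0.5000
  joint[1] = (0.0000, 0.0000) + 9 * (0.8660, -0.5000) = (0.0000 + 7.7942, 0.0000 + -4.5000) = (7.7942, -4.5000)
link 1: phi[1] = -30 + -50 = -80 deg
  cos(-80 deg) = 0.1736, sin(-80 deg) = -0.9848
  joint[2] = (7.7942, -4.5000) + 5.6 * (0.1736, -0.9848) = (7.7942 + 0.9724, -4.5000 + -5.5149) = (8.7667, -10.0149)
End effector: (8.7667, -10.0149)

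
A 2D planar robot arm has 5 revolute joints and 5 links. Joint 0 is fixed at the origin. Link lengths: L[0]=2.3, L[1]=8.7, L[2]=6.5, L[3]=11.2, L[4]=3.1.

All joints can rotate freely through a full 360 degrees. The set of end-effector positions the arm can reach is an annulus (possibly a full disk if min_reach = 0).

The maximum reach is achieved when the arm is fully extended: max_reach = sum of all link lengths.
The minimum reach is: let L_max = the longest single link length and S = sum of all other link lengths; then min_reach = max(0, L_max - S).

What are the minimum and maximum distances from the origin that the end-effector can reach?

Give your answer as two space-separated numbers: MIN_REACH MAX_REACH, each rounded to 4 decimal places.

Answer: 0.0000 31.8000

Derivation:
Link lengths: [2.3, 8.7, 6.5, 11.2, 3.1]
max_reach = 2.3 + 8.7 + 6.5 + 11.2 + 3.1 = 31.8
L_max = max([2.3, 8.7, 6.5, 11.2, 3.1]) = 11.2
S (sum of others) = 31.8 - 11.2 = 20.6
min_reach = max(0, 11.2 - 20.6) = max(0, -9.4) = 0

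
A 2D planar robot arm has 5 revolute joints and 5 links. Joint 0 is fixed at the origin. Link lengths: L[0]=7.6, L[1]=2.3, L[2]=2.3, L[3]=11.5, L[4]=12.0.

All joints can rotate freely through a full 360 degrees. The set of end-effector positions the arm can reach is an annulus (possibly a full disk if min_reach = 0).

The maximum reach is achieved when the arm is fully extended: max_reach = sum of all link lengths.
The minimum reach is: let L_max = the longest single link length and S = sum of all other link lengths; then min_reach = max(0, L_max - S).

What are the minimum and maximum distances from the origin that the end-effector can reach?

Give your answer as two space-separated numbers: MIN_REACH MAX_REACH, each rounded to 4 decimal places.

Link lengths: [7.6, 2.3, 2.3, 11.5, 12.0]
max_reach = 7.6 + 2.3 + 2.3 + 11.5 + 12 = 35.7
L_max = max([7.6, 2.3, 2.3, 11.5, 12.0]) = 12
S (sum of others) = 35.7 - 12 = 23.7
min_reach = max(0, 12 - 23.7) = max(0, -11.7) = 0

Answer: 0.0000 35.7000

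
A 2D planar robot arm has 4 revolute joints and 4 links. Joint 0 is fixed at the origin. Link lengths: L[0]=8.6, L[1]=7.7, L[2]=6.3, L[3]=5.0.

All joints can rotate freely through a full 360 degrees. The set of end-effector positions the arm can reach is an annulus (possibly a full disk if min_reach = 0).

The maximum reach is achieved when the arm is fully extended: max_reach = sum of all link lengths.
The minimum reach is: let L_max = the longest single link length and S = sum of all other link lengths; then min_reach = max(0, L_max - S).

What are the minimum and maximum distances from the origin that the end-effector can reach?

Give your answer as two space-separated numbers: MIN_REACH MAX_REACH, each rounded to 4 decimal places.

Link lengths: [8.6, 7.7, 6.3, 5.0]
max_reach = 8.6 + 7.7 + 6.3 + 5 = 27.6
L_max = max([8.6, 7.7, 6.3, 5.0]) = 8.6
S (sum of others) = 27.6 - 8.6 = 19
min_reach = max(0, 8.6 - 19) = max(0, -10.4) = 0

Answer: 0.0000 27.6000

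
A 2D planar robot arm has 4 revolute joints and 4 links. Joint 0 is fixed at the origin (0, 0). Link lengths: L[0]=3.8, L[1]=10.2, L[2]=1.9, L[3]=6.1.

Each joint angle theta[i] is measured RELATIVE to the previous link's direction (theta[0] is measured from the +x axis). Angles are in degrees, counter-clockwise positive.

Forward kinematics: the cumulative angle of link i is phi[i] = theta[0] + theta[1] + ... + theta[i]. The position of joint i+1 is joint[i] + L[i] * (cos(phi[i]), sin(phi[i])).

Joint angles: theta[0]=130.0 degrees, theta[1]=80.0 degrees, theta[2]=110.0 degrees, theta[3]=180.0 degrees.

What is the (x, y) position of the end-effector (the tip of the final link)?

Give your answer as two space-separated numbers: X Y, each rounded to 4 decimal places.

Answer: -14.4934 0.5107

Derivation:
joint[0] = (0.0000, 0.0000)  (base)
link 0: phi[0] = 130 = 130 deg
  cos(130 deg) = -0.6428, sin(130 deg) = 0.7660
  joint[1] = (0.0000, 0.0000) + 3.8 * (-0.6428, 0.7660) = (0.0000 + -2.4426, 0.0000 + 2.9110) = (-2.4426, 2.9110)
link 1: phi[1] = 130 + 80 = 210 deg
  cos(210 deg) = -0.8660, sin(210 deg) = -0.5000
  joint[2] = (-2.4426, 2.9110) + 10.2 * (-0.8660, -0.5000) = (-2.4426 + -8.8335, 2.9110 + -5.1000) = (-11.2761, -2.1890)
link 2: phi[2] = 130 + 80 + 110 = 320 deg
  cos(320 deg) = 0.7660, sin(320 deg) = -0.6428
  joint[3] = (-11.2761, -2.1890) + 1.9 * (0.7660, -0.6428) = (-11.2761 + 1.4555, -2.1890 + -1.2213) = (-9.8206, -3.4103)
link 3: phi[3] = 130 + 80 + 110 + 180 = 500 deg
  cos(500 deg) = -0.7660, sin(500 deg) = 0.6428
  joint[4] = (-9.8206, -3.4103) + 6.1 * (-0.7660, 0.6428) = (-9.8206 + -4.6729, -3.4103 + 3.9210) = (-14.4934, 0.5107)
End effector: (-14.4934, 0.5107)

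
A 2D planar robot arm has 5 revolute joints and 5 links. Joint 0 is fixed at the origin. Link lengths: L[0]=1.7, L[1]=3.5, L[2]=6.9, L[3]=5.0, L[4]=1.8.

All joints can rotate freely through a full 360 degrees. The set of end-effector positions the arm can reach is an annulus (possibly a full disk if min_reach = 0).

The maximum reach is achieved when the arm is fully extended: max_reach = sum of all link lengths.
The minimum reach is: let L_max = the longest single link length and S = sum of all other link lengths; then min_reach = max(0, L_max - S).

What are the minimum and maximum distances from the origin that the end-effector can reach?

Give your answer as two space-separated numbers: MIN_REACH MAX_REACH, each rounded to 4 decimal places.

Link lengths: [1.7, 3.5, 6.9, 5.0, 1.8]
max_reach = 1.7 + 3.5 + 6.9 + 5 + 1.8 = 18.9
L_max = max([1.7, 3.5, 6.9, 5.0, 1.8]) = 6.9
S (sum of others) = 18.9 - 6.9 = 12
min_reach = max(0, 6.9 - 12) = max(0, -5.1) = 0

Answer: 0.0000 18.9000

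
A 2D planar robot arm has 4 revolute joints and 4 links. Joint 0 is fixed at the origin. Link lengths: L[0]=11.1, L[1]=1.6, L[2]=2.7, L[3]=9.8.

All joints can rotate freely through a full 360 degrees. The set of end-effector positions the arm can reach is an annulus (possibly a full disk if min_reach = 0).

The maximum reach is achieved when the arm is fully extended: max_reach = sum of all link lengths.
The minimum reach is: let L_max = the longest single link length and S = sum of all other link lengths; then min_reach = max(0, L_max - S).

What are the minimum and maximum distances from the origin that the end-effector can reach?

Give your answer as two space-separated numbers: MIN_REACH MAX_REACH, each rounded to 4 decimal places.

Link lengths: [11.1, 1.6, 2.7, 9.8]
max_reach = 11.1 + 1.6 + 2.7 + 9.8 = 25.2
L_max = max([11.1, 1.6, 2.7, 9.8]) = 11.1
S (sum of others) = 25.2 - 11.1 = 14.1
min_reach = max(0, 11.1 - 14.1) = max(0, -3) = 0

Answer: 0.0000 25.2000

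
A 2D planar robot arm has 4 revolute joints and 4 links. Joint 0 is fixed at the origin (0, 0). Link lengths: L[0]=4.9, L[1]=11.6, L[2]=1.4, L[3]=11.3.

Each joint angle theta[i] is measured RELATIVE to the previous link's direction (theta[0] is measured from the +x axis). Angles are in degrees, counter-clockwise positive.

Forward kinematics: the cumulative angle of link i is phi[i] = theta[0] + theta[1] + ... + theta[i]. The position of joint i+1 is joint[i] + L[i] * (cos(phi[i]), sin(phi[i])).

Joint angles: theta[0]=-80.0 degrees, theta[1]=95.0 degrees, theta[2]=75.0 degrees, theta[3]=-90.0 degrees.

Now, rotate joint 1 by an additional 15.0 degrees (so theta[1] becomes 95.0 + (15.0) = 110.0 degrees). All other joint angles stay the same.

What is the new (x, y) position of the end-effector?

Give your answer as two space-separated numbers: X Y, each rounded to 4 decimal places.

Answer: 21.4494 5.2514

Derivation:
joint[0] = (0.0000, 0.0000)  (base)
link 0: phi[0] = -80 = -80 deg
  cos(-80 deg) = 0.1736, sin(-80 deg) = -0.9848
  joint[1] = (0.0000, 0.0000) + 4.9 * (0.1736, -0.9848) = (0.0000 + 0.8509, 0.0000 + -4.8256) = (0.8509, -4.8256)
link 1: phi[1] = -80 + 110 = 30 deg
  cos(30 deg) = 0.8660, sin(30 deg) = 0.5000
  joint[2] = (0.8509, -4.8256) + 11.6 * (0.8660, 0.5000) = (0.8509 + 10.0459, -4.8256 + 5.8000) = (10.8968, 0.9744)
link 2: phi[2] = -80 + 110 + 75 = 105 deg
  cos(105 deg) = -0.2588, sin(105 deg) = 0.9659
  joint[3] = (10.8968, 0.9744) + 1.4 * (-0.2588, 0.9659) = (10.8968 + -0.3623, 0.9744 + 1.3523) = (10.5344, 2.3267)
link 3: phi[3] = -80 + 110 + 75 + -90 = 15 deg
  cos(15 deg) = 0.9659, sin(15 deg) = 0.2588
  joint[4] = (10.5344, 2.3267) + 11.3 * (0.9659, 0.2588) = (10.5344 + 10.9150, 2.3267 + 2.9247) = (21.4494, 5.2514)
End effector: (21.4494, 5.2514)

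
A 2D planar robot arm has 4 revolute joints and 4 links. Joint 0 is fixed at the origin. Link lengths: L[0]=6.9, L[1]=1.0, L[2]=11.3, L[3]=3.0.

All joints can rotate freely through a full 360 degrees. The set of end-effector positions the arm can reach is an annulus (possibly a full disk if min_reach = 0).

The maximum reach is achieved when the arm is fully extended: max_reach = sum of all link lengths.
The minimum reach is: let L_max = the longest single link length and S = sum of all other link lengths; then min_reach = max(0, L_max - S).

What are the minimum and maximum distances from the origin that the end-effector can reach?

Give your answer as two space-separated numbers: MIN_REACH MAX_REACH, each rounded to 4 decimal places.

Answer: 0.4000 22.2000

Derivation:
Link lengths: [6.9, 1.0, 11.3, 3.0]
max_reach = 6.9 + 1 + 11.3 + 3 = 22.2
L_max = max([6.9, 1.0, 11.3, 3.0]) = 11.3
S (sum of others) = 22.2 - 11.3 = 10.9
min_reach = max(0, 11.3 - 10.9) = max(0, 0.4) = 0.4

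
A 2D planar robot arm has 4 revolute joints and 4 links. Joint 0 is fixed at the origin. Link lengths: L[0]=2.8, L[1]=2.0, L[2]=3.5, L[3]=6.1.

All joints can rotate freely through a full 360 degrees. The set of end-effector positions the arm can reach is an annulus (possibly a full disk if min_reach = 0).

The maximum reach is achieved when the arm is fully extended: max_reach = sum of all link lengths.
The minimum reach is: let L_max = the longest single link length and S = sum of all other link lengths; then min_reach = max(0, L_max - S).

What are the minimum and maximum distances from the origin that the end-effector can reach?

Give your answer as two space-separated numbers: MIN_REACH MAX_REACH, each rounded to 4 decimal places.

Link lengths: [2.8, 2.0, 3.5, 6.1]
max_reach = 2.8 + 2 + 3.5 + 6.1 = 14.4
L_max = max([2.8, 2.0, 3.5, 6.1]) = 6.1
S (sum of others) = 14.4 - 6.1 = 8.3
min_reach = max(0, 6.1 - 8.3) = max(0, -2.2) = 0

Answer: 0.0000 14.4000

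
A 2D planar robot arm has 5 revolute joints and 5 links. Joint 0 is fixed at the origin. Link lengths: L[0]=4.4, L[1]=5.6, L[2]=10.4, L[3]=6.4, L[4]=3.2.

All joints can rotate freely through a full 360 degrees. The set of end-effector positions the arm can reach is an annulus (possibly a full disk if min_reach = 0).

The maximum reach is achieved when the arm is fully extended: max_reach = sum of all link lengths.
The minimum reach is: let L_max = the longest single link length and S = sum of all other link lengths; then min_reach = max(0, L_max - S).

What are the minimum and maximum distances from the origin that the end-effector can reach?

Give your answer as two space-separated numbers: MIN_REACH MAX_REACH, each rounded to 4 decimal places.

Answer: 0.0000 30.0000

Derivation:
Link lengths: [4.4, 5.6, 10.4, 6.4, 3.2]
max_reach = 4.4 + 5.6 + 10.4 + 6.4 + 3.2 = 30
L_max = max([4.4, 5.6, 10.4, 6.4, 3.2]) = 10.4
S (sum of others) = 30 - 10.4 = 19.6
min_reach = max(0, 10.4 - 19.6) = max(0, -9.2) = 0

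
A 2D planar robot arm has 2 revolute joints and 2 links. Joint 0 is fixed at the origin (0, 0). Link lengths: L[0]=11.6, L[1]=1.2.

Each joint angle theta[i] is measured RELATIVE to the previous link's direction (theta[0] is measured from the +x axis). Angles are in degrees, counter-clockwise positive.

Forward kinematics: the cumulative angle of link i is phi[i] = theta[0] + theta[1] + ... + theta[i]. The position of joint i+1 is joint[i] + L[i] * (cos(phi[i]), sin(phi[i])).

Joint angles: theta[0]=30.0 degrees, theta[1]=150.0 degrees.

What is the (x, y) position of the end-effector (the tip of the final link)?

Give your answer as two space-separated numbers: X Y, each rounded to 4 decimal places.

joint[0] = (0.0000, 0.0000)  (base)
link 0: phi[0] = 30 = 30 deg
  cos(30 deg) = 0.8660, sin(30 deg) = 0.5000
  joint[1] = (0.0000, 0.0000) + 11.6 * (0.8660, 0.5000) = (0.0000 + 10.0459, 0.0000 + 5.8000) = (10.0459, 5.8000)
link 1: phi[1] = 30 + 150 = 180 deg
  cos(180 deg) = -1.0000, sin(180 deg) = 0.0000
  joint[2] = (10.0459, 5.8000) + 1.2 * (-1.0000, 0.0000) = (10.0459 + -1.2000, 5.8000 + 0.0000) = (8.8459, 5.8000)
End effector: (8.8459, 5.8000)

Answer: 8.8459 5.8000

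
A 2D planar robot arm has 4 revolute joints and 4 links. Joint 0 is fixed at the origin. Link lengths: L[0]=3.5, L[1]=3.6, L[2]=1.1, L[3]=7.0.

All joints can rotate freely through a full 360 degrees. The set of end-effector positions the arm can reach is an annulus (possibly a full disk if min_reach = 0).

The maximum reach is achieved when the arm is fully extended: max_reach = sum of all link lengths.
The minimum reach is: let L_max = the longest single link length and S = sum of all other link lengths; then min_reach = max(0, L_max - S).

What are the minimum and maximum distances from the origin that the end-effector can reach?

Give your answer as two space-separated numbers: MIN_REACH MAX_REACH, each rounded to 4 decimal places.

Link lengths: [3.5, 3.6, 1.1, 7.0]
max_reach = 3.5 + 3.6 + 1.1 + 7 = 15.2
L_max = max([3.5, 3.6, 1.1, 7.0]) = 7
S (sum of others) = 15.2 - 7 = 8.2
min_reach = max(0, 7 - 8.2) = max(0, -1.2) = 0

Answer: 0.0000 15.2000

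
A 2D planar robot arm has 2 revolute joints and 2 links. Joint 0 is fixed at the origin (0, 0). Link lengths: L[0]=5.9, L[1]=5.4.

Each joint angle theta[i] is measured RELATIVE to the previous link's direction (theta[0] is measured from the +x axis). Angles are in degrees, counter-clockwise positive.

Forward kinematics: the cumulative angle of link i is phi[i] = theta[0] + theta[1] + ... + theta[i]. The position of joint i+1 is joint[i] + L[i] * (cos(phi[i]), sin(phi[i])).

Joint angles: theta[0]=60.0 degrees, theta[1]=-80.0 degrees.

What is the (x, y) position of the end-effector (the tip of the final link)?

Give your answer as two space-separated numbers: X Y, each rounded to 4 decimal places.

Answer: 8.0243 3.2626

Derivation:
joint[0] = (0.0000, 0.0000)  (base)
link 0: phi[0] = 60 = 60 deg
  cos(60 deg) = 0.5000, sin(60 deg) = 0.8660
  joint[1] = (0.0000, 0.0000) + 5.9 * (0.5000, 0.8660) = (0.0000 + 2.9500, 0.0000 + 5.1095) = (2.9500, 5.1095)
link 1: phi[1] = 60 + -80 = -20 deg
  cos(-20 deg) = 0.9397, sin(-20 deg) = -0.3420
  joint[2] = (2.9500, 5.1095) + 5.4 * (0.9397, -0.3420) = (2.9500 + 5.0743, 5.1095 + -1.8469) = (8.0243, 3.2626)
End effector: (8.0243, 3.2626)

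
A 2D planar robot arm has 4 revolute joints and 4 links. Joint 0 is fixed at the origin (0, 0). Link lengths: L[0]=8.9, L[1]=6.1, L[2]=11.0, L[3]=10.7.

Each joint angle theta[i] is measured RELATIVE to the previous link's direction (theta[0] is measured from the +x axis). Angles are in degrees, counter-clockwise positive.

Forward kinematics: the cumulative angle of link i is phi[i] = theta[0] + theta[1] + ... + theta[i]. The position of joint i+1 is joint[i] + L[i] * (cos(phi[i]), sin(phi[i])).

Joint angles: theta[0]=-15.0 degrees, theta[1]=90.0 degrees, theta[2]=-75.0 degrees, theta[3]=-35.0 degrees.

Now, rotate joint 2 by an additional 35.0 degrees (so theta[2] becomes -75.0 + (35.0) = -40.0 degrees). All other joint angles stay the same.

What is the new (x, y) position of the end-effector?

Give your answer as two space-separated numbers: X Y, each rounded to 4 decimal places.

Answer: 29.8862 9.8980

Derivation:
joint[0] = (0.0000, 0.0000)  (base)
link 0: phi[0] = -15 = -15 deg
  cos(-15 deg) = 0.9659, sin(-15 deg) = -0.2588
  joint[1] = (0.0000, 0.0000) + 8.9 * (0.9659, -0.2588) = (0.0000 + 8.5967, 0.0000 + -2.3035) = (8.5967, -2.3035)
link 1: phi[1] = -15 + 90 = 75 deg
  cos(75 deg) = 0.2588, sin(75 deg) = 0.9659
  joint[2] = (8.5967, -2.3035) + 6.1 * (0.2588, 0.9659) = (8.5967 + 1.5788, -2.3035 + 5.8921) = (10.1755, 3.5887)
link 2: phi[2] = -15 + 90 + -40 = 35 deg
  cos(35 deg) = 0.8192, sin(35 deg) = 0.5736
  joint[3] = (10.1755, 3.5887) + 11 * (0.8192, 0.5736) = (10.1755 + 9.0107, 3.5887 + 6.3093) = (19.1862, 9.8980)
link 3: phi[3] = -15 + 90 + -40 + -35 = 0 deg
  cos(0 deg) = 1.0000, sin(0 deg) = 0.0000
  joint[4] = (19.1862, 9.8980) + 10.7 * (1.0000, 0.0000) = (19.1862 + 10.7000, 9.8980 + 0.0000) = (29.8862, 9.8980)
End effector: (29.8862, 9.8980)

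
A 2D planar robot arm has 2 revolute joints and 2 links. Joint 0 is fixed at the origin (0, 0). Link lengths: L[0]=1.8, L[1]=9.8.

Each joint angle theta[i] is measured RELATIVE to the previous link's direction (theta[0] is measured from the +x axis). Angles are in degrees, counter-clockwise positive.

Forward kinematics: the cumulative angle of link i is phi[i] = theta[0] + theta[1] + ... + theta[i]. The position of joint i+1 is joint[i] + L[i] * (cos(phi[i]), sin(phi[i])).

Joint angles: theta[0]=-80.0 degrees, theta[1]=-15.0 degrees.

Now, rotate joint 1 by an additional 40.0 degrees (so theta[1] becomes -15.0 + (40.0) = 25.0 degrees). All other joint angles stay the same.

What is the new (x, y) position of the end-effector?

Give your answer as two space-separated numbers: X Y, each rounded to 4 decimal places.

joint[0] = (0.0000, 0.0000)  (base)
link 0: phi[0] = -80 = -80 deg
  cos(-80 deg) = 0.1736, sin(-80 deg) = -0.9848
  joint[1] = (0.0000, 0.0000) + 1.8 * (0.1736, -0.9848) = (0.0000 + 0.3126, 0.0000 + -1.7727) = (0.3126, -1.7727)
link 1: phi[1] = -80 + 25 = -55 deg
  cos(-55 deg) = 0.5736, sin(-55 deg) = -0.8192
  joint[2] = (0.3126, -1.7727) + 9.8 * (0.5736, -0.8192) = (0.3126 + 5.6210, -1.7727 + -8.0277) = (5.9336, -9.8003)
End effector: (5.9336, -9.8003)

Answer: 5.9336 -9.8003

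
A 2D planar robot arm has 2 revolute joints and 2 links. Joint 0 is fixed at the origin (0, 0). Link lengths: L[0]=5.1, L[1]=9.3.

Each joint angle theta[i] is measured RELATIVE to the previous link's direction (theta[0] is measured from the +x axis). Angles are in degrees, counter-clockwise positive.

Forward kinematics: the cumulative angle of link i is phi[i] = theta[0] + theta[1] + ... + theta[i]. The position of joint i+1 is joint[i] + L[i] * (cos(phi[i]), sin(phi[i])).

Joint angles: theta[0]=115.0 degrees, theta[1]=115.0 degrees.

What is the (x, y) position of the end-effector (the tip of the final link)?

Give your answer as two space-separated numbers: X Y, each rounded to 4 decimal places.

Answer: -8.1333 -2.5020

Derivation:
joint[0] = (0.0000, 0.0000)  (base)
link 0: phi[0] = 115 = 115 deg
  cos(115 deg) = -0.4226, sin(115 deg) = 0.9063
  joint[1] = (0.0000, 0.0000) + 5.1 * (-0.4226, 0.9063) = (0.0000 + -2.1554, 0.0000 + 4.6222) = (-2.1554, 4.6222)
link 1: phi[1] = 115 + 115 = 230 deg
  cos(230 deg) = -0.6428, sin(230 deg) = -0.7660
  joint[2] = (-2.1554, 4.6222) + 9.3 * (-0.6428, -0.7660) = (-2.1554 + -5.9779, 4.6222 + -7.1242) = (-8.1333, -2.5020)
End effector: (-8.1333, -2.5020)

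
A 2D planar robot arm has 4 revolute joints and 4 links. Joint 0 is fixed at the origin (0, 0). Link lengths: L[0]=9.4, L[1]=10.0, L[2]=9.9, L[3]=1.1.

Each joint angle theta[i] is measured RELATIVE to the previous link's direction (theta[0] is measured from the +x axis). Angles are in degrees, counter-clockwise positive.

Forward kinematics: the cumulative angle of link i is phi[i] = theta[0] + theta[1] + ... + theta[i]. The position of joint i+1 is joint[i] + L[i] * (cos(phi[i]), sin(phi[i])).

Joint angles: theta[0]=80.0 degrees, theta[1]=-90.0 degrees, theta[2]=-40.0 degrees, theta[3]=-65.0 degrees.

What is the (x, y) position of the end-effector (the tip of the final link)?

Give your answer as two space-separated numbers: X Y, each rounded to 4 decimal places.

Answer: 17.3791 -1.0601

Derivation:
joint[0] = (0.0000, 0.0000)  (base)
link 0: phi[0] = 80 = 80 deg
  cos(80 deg) = 0.1736, sin(80 deg) = 0.9848
  joint[1] = (0.0000, 0.0000) + 9.4 * (0.1736, 0.9848) = (0.0000 + 1.6323, 0.0000 + 9.2572) = (1.6323, 9.2572)
link 1: phi[1] = 80 + -90 = -10 deg
  cos(-10 deg) = 0.9848, sin(-10 deg) = -0.1736
  joint[2] = (1.6323, 9.2572) + 10 * (0.9848, -0.1736) = (1.6323 + 9.8481, 9.2572 + -1.7365) = (11.4804, 7.5207)
link 2: phi[2] = 80 + -90 + -40 = -50 deg
  cos(-50 deg) = 0.6428, sin(-50 deg) = -0.7660
  joint[3] = (11.4804, 7.5207) + 9.9 * (0.6428, -0.7660) = (11.4804 + 6.3636, 7.5207 + -7.5838) = (17.8440, -0.0631)
link 3: phi[3] = 80 + -90 + -40 + -65 = -115 deg
  cos(-115 deg) = -0.4226, sin(-115 deg) = -0.9063
  joint[4] = (17.8440, -0.0631) + 1.1 * (-0.4226, -0.9063) = (17.8440 + -0.4649, -0.0631 + -0.9969) = (17.3791, -1.0601)
End effector: (17.3791, -1.0601)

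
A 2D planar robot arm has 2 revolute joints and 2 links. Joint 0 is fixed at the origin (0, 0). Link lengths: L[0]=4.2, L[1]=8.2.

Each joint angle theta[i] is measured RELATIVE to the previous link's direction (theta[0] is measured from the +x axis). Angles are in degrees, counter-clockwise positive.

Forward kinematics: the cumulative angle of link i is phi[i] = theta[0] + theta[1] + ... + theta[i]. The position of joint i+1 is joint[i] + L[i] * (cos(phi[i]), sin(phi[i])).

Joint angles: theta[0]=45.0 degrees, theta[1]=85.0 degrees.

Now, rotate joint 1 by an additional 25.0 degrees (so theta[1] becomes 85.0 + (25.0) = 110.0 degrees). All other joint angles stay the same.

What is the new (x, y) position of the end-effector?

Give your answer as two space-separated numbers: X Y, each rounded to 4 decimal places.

joint[0] = (0.0000, 0.0000)  (base)
link 0: phi[0] = 45 = 45 deg
  cos(45 deg) = 0.7071, sin(45 deg) = 0.7071
  joint[1] = (0.0000, 0.0000) + 4.2 * (0.7071, 0.7071) = (0.0000 + 2.9698, 0.0000 + 2.9698) = (2.9698, 2.9698)
link 1: phi[1] = 45 + 110 = 155 deg
  cos(155 deg) = -0.9063, sin(155 deg) = 0.4226
  joint[2] = (2.9698, 2.9698) + 8.2 * (-0.9063, 0.4226) = (2.9698 + -7.4317, 2.9698 + 3.4655) = (-4.4619, 6.4353)
End effector: (-4.4619, 6.4353)

Answer: -4.4619 6.4353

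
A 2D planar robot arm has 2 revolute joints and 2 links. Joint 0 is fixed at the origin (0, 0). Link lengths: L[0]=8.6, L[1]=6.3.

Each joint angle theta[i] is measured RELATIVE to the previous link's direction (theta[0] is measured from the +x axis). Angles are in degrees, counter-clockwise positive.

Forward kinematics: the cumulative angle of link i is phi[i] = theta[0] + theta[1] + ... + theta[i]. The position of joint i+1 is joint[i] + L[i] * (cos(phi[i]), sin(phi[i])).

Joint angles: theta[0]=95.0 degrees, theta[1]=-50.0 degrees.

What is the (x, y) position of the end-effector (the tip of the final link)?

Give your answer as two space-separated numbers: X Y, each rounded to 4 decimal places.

Answer: 3.7052 13.0220

Derivation:
joint[0] = (0.0000, 0.0000)  (base)
link 0: phi[0] = 95 = 95 deg
  cos(95 deg) = -0.0872, sin(95 deg) = 0.9962
  joint[1] = (0.0000, 0.0000) + 8.6 * (-0.0872, 0.9962) = (0.0000 + -0.7495, 0.0000 + 8.5673) = (-0.7495, 8.5673)
link 1: phi[1] = 95 + -50 = 45 deg
  cos(45 deg) = 0.7071, sin(45 deg) = 0.7071
  joint[2] = (-0.7495, 8.5673) + 6.3 * (0.7071, 0.7071) = (-0.7495 + 4.4548, 8.5673 + 4.4548) = (3.7052, 13.0220)
End effector: (3.7052, 13.0220)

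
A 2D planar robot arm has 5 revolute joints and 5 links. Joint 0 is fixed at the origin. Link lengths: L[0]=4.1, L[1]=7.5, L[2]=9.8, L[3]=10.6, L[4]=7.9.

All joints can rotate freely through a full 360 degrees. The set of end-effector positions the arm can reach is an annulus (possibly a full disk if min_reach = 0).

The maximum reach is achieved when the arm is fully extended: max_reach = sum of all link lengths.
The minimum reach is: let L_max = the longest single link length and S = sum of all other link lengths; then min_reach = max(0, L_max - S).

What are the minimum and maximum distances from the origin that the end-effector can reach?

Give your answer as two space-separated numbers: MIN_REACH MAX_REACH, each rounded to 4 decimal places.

Link lengths: [4.1, 7.5, 9.8, 10.6, 7.9]
max_reach = 4.1 + 7.5 + 9.8 + 10.6 + 7.9 = 39.9
L_max = max([4.1, 7.5, 9.8, 10.6, 7.9]) = 10.6
S (sum of others) = 39.9 - 10.6 = 29.3
min_reach = max(0, 10.6 - 29.3) = max(0, -18.7) = 0

Answer: 0.0000 39.9000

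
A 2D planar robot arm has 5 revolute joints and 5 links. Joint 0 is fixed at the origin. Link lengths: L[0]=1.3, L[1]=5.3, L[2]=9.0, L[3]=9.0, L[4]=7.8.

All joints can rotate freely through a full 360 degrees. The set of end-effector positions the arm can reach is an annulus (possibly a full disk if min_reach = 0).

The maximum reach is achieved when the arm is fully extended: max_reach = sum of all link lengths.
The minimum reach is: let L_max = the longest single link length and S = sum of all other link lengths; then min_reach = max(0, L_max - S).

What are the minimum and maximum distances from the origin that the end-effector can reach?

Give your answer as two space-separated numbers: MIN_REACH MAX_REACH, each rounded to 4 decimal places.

Answer: 0.0000 32.4000

Derivation:
Link lengths: [1.3, 5.3, 9.0, 9.0, 7.8]
max_reach = 1.3 + 5.3 + 9 + 9 + 7.8 = 32.4
L_max = max([1.3, 5.3, 9.0, 9.0, 7.8]) = 9
S (sum of others) = 32.4 - 9 = 23.4
min_reach = max(0, 9 - 23.4) = max(0, -14.4) = 0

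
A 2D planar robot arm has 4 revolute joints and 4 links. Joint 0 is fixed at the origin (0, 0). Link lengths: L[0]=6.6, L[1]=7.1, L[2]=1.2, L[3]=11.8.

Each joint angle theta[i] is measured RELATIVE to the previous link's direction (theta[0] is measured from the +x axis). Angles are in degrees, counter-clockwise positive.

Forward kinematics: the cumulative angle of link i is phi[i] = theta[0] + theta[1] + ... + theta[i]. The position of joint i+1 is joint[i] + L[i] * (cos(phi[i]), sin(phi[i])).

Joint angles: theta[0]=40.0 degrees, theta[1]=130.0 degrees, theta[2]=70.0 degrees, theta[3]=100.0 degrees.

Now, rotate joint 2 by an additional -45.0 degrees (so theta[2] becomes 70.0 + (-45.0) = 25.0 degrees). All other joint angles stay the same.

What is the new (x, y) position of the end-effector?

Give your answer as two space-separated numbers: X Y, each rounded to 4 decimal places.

Answer: 1.8915 -5.5297

Derivation:
joint[0] = (0.0000, 0.0000)  (base)
link 0: phi[0] = 40 = 40 deg
  cos(40 deg) = 0.7660, sin(40 deg) = 0.6428
  joint[1] = (0.0000, 0.0000) + 6.6 * (0.7660, 0.6428) = (0.0000 + 5.0559, 0.0000 + 4.2424) = (5.0559, 4.2424)
link 1: phi[1] = 40 + 130 = 170 deg
  cos(170 deg) = -0.9848, sin(170 deg) = 0.1736
  joint[2] = (5.0559, 4.2424) + 7.1 * (-0.9848, 0.1736) = (5.0559 + -6.9921, 4.2424 + 1.2329) = (-1.9362, 5.4753)
link 2: phi[2] = 40 + 130 + 25 = 195 deg
  cos(195 deg) = -0.9659, sin(195 deg) = -0.2588
  joint[3] = (-1.9362, 5.4753) + 1.2 * (-0.9659, -0.2588) = (-1.9362 + -1.1591, 5.4753 + -0.3106) = (-3.0954, 5.1647)
link 3: phi[3] = 40 + 130 + 25 + 100 = 295 deg
  cos(295 deg) = 0.4226, sin(295 deg) = -0.9063
  joint[4] = (-3.0954, 5.1647) + 11.8 * (0.4226, -0.9063) = (-3.0954 + 4.9869, 5.1647 + -10.6944) = (1.8915, -5.5297)
End effector: (1.8915, -5.5297)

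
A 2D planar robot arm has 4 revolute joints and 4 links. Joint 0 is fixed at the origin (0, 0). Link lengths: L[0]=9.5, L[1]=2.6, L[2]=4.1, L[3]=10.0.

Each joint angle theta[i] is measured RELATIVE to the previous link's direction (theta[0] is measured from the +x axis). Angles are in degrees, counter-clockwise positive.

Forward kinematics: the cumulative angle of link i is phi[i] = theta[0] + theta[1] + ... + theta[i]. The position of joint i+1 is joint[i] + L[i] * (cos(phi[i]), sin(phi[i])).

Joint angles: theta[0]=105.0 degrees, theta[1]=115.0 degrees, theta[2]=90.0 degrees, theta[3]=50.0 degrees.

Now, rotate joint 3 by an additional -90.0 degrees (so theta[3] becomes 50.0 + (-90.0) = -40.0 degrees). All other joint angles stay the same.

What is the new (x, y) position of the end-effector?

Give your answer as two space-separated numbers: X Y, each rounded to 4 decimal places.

joint[0] = (0.0000, 0.0000)  (base)
link 0: phi[0] = 105 = 105 deg
  cos(105 deg) = -0.2588, sin(105 deg) = 0.9659
  joint[1] = (0.0000, 0.0000) + 9.5 * (-0.2588, 0.9659) = (0.0000 + -2.4588, 0.0000 + 9.1763) = (-2.4588, 9.1763)
link 1: phi[1] = 105 + 115 = 220 deg
  cos(220 deg) = -0.7660, sin(220 deg) = -0.6428
  joint[2] = (-2.4588, 9.1763) + 2.6 * (-0.7660, -0.6428) = (-2.4588 + -1.9917, 9.1763 + -1.6712) = (-4.4505, 7.5050)
link 2: phi[2] = 105 + 115 + 90 = 310 deg
  cos(310 deg) = 0.6428, sin(310 deg) = -0.7660
  joint[3] = (-4.4505, 7.5050) + 4.1 * (0.6428, -0.7660) = (-4.4505 + 2.6354, 7.5050 + -3.1408) = (-1.8151, 4.3643)
link 3: phi[3] = 105 + 115 + 90 + -40 = 270 deg
  cos(270 deg) = -0.0000, sin(270 deg) = -1.0000
  joint[4] = (-1.8151, 4.3643) + 10 * (-0.0000, -1.0000) = (-1.8151 + -0.0000, 4.3643 + -10.0000) = (-1.8151, -5.6357)
End effector: (-1.8151, -5.6357)

Answer: -1.8151 -5.6357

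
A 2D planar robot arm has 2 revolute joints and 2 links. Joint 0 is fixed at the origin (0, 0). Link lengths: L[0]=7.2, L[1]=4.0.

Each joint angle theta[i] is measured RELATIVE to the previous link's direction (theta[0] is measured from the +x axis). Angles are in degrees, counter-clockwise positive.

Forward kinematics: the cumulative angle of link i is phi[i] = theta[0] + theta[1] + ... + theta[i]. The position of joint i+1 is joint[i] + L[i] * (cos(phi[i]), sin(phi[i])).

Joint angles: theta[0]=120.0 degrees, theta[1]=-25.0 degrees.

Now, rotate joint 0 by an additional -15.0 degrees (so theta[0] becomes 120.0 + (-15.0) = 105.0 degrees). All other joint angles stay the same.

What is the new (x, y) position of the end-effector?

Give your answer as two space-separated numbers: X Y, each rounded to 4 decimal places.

Answer: -1.1689 10.8939

Derivation:
joint[0] = (0.0000, 0.0000)  (base)
link 0: phi[0] = 105 = 105 deg
  cos(105 deg) = -0.2588, sin(105 deg) = 0.9659
  joint[1] = (0.0000, 0.0000) + 7.2 * (-0.2588, 0.9659) = (0.0000 + -1.8635, 0.0000 + 6.9547) = (-1.8635, 6.9547)
link 1: phi[1] = 105 + -25 = 80 deg
  cos(80 deg) = 0.1736, sin(80 deg) = 0.9848
  joint[2] = (-1.8635, 6.9547) + 4 * (0.1736, 0.9848) = (-1.8635 + 0.6946, 6.9547 + 3.9392) = (-1.1689, 10.8939)
End effector: (-1.1689, 10.8939)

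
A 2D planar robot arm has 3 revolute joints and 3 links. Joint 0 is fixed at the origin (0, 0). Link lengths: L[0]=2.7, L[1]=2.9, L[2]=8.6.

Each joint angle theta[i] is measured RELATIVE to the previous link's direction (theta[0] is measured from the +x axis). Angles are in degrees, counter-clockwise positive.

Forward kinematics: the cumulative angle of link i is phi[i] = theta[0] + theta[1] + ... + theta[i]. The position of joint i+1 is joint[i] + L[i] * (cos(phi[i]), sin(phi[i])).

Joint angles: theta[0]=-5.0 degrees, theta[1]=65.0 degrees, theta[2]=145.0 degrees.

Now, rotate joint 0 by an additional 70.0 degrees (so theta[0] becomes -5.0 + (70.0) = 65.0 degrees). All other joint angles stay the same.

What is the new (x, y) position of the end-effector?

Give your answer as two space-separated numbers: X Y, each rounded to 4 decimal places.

joint[0] = (0.0000, 0.0000)  (base)
link 0: phi[0] = 65 = 65 deg
  cos(65 deg) = 0.4226, sin(65 deg) = 0.9063
  joint[1] = (0.0000, 0.0000) + 2.7 * (0.4226, 0.9063) = (0.0000 + 1.1411, 0.0000 + 2.4470) = (1.1411, 2.4470)
link 1: phi[1] = 65 + 65 = 130 deg
  cos(130 deg) = -0.6428, sin(130 deg) = 0.7660
  joint[2] = (1.1411, 2.4470) + 2.9 * (-0.6428, 0.7660) = (1.1411 + -1.8641, 2.4470 + 2.2215) = (-0.7230, 4.6686)
link 2: phi[2] = 65 + 65 + 145 = 275 deg
  cos(275 deg) = 0.0872, sin(275 deg) = -0.9962
  joint[3] = (-0.7230, 4.6686) + 8.6 * (0.0872, -0.9962) = (-0.7230 + 0.7495, 4.6686 + -8.5673) = (0.0265, -3.8987)
End effector: (0.0265, -3.8987)

Answer: 0.0265 -3.8987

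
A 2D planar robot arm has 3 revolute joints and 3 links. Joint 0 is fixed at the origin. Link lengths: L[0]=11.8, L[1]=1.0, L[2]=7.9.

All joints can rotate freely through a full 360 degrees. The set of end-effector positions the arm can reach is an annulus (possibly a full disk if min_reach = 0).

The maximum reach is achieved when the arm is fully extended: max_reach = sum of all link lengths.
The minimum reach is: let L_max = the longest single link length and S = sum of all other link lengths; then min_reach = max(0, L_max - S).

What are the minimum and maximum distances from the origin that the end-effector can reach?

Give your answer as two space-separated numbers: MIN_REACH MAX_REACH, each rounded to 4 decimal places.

Answer: 2.9000 20.7000

Derivation:
Link lengths: [11.8, 1.0, 7.9]
max_reach = 11.8 + 1 + 7.9 = 20.7
L_max = max([11.8, 1.0, 7.9]) = 11.8
S (sum of others) = 20.7 - 11.8 = 8.9
min_reach = max(0, 11.8 - 8.9) = max(0, 2.9) = 2.9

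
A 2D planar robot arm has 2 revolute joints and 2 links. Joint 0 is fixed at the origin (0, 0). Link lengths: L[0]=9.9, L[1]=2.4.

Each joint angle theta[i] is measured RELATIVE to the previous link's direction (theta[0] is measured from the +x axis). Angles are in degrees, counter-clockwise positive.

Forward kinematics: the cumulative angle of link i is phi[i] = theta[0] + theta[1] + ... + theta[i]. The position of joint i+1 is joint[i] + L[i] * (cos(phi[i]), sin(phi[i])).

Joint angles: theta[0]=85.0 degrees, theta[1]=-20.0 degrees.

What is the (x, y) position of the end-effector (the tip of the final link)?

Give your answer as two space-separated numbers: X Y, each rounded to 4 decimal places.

joint[0] = (0.0000, 0.0000)  (base)
link 0: phi[0] = 85 = 85 deg
  cos(85 deg) = 0.0872, sin(85 deg) = 0.9962
  joint[1] = (0.0000, 0.0000) + 9.9 * (0.0872, 0.9962) = (0.0000 + 0.8628, 0.0000 + 9.8623) = (0.8628, 9.8623)
link 1: phi[1] = 85 + -20 = 65 deg
  cos(65 deg) = 0.4226, sin(65 deg) = 0.9063
  joint[2] = (0.8628, 9.8623) + 2.4 * (0.4226, 0.9063) = (0.8628 + 1.0143, 9.8623 + 2.1751) = (1.8771, 12.0375)
End effector: (1.8771, 12.0375)

Answer: 1.8771 12.0375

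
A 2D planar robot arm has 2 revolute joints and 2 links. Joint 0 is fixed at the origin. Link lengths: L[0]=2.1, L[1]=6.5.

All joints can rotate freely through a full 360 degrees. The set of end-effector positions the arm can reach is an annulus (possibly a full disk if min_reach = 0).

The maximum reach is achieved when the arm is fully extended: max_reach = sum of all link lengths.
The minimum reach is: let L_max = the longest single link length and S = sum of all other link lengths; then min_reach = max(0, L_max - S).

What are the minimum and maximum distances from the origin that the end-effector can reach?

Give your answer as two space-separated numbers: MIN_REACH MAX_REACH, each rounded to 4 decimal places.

Link lengths: [2.1, 6.5]
max_reach = 2.1 + 6.5 = 8.6
L_max = max([2.1, 6.5]) = 6.5
S (sum of others) = 8.6 - 6.5 = 2.1
min_reach = max(0, 6.5 - 2.1) = max(0, 4.4) = 4.4

Answer: 4.4000 8.6000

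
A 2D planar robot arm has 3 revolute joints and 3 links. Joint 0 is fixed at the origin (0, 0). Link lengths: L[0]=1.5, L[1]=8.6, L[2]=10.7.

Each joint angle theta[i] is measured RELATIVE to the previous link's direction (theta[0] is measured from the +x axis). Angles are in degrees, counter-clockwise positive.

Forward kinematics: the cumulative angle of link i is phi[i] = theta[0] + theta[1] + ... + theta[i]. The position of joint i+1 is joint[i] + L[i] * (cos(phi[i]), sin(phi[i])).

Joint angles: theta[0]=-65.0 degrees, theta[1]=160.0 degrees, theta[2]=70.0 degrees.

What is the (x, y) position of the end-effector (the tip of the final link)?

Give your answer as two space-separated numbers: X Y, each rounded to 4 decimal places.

Answer: -10.4510 9.9772

Derivation:
joint[0] = (0.0000, 0.0000)  (base)
link 0: phi[0] = -65 = -65 deg
  cos(-65 deg) = 0.4226, sin(-65 deg) = -0.9063
  joint[1] = (0.0000, 0.0000) + 1.5 * (0.4226, -0.9063) = (0.0000 + 0.6339, 0.0000 + -1.3595) = (0.6339, -1.3595)
link 1: phi[1] = -65 + 160 = 95 deg
  cos(95 deg) = -0.0872, sin(95 deg) = 0.9962
  joint[2] = (0.6339, -1.3595) + 8.6 * (-0.0872, 0.9962) = (0.6339 + -0.7495, -1.3595 + 8.5673) = (-0.1156, 7.2078)
link 2: phi[2] = -65 + 160 + 70 = 165 deg
  cos(165 deg) = -0.9659, sin(165 deg) = 0.2588
  joint[3] = (-0.1156, 7.2078) + 10.7 * (-0.9659, 0.2588) = (-0.1156 + -10.3354, 7.2078 + 2.7694) = (-10.4510, 9.9772)
End effector: (-10.4510, 9.9772)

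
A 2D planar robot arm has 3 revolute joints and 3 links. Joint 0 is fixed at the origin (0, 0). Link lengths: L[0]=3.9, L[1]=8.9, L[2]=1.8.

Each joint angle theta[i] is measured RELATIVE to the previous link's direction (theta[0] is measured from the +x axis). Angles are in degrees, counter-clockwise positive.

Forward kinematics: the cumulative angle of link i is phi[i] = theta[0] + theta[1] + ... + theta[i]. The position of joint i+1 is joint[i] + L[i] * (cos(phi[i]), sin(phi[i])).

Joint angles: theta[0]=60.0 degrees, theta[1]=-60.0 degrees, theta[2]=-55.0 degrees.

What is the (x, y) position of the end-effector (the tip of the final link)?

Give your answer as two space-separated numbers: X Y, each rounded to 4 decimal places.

Answer: 11.8824 1.9030

Derivation:
joint[0] = (0.0000, 0.0000)  (base)
link 0: phi[0] = 60 = 60 deg
  cos(60 deg) = 0.5000, sin(60 deg) = 0.8660
  joint[1] = (0.0000, 0.0000) + 3.9 * (0.5000, 0.8660) = (0.0000 + 1.9500, 0.0000 + 3.3775) = (1.9500, 3.3775)
link 1: phi[1] = 60 + -60 = 0 deg
  cos(0 deg) = 1.0000, sin(0 deg) = 0.0000
  joint[2] = (1.9500, 3.3775) + 8.9 * (1.0000, 0.0000) = (1.9500 + 8.9000, 3.3775 + 0.0000) = (10.8500, 3.3775)
link 2: phi[2] = 60 + -60 + -55 = -55 deg
  cos(-55 deg) = 0.5736, sin(-55 deg) = -0.8192
  joint[3] = (10.8500, 3.3775) + 1.8 * (0.5736, -0.8192) = (10.8500 + 1.0324, 3.3775 + -1.4745) = (11.8824, 1.9030)
End effector: (11.8824, 1.9030)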